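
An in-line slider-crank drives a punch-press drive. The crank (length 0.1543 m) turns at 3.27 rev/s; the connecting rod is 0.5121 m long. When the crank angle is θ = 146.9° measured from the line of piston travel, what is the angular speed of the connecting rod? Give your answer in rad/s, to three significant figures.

ω = 20.55 rad/s (converted from 3.27 rev/s).
The rod makes angle φ with the slider axis where L sinφ = r sinθ; differentiating, L cosφ·φ̇ = r ω cosθ.
L cosφ = √(L² − r² sin²θ) = 0.50512 m.
|ω_rod| = r ω |cosθ| / √(L² − r² sin²θ) = 0.1543·20.55·0.83772/0.50512 = 5.2577 rad/s.

5.26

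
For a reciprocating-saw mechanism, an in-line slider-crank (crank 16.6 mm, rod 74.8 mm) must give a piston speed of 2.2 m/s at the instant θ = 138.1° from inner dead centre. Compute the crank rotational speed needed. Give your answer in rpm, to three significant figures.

For an in-line slider-crank, |v_piston| = rω|sinθ|·[1 + r cosθ/√(L² − r² sin²θ)].
With r = 0.0166 m, L = 0.0748 m, θ = 138.1°: the bracketed kinematic factor |dx/dθ| = 0.0092344 m.
ω = v/|dx/dθ| = 2.2/0.0092344 = 238.24 rad/s.
N = 60ω/(2π) = 2275 rpm.

2280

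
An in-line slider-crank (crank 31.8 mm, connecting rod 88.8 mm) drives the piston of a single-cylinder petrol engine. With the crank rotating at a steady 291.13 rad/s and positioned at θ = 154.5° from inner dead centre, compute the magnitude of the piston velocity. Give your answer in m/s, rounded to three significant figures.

2.68

ω = 291.1 rad/s
For an in-line slider-crank, x = r cosθ + √(L² − r² sin²θ), so v = −rω sinθ·[1 + r cosθ/√(L² − r² sin²θ)].
With r = 0.0318 m, L = 0.0888 m, θ = 154.5°: √(L² − r² sin²θ) = 0.087738 m.
v = −0.0318·291.1·0.43051·[1 + 0.0318·-0.90259/0.087738] = -2.6818 m/s.
|v| = 2.6818 m/s.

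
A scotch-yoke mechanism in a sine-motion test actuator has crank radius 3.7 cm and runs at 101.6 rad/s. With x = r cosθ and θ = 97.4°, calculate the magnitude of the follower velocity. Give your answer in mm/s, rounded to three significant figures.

ω = 101.6 rad/s
x = r cosθ ⇒ ẋ = −rω sinθ.
|v| = rω|sinθ| = 0.037·101.6·|sin 97.4°| = 3.7279 m/s = 3727.9 mm/s.

3730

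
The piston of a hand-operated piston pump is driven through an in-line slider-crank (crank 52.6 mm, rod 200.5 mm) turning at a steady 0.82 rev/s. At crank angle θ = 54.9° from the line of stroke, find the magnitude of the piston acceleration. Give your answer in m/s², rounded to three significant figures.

ω = 2π·0.82 = 5.152 rad/s
x(θ) = r cosθ + √(L² − r² sin²θ); with ω constant, a = ω²·d²x/dθ².
d²x/dθ² = −r cosθ − r²(cos2θ)/√u − r⁴ sin²2θ/(4u^{3/2}),  u = L² − r² sin²θ = 0.0383483 m².
Substituting r = 0.0526 m, L = 0.2005 m, θ = 54.9°: d²x/dθ² = -0.025685 m.
a = ω²·d²x/dθ² = (5.152)²·(-0.025685) = -0.68182 m/s²;  |a| = 0.68182 m/s².

0.682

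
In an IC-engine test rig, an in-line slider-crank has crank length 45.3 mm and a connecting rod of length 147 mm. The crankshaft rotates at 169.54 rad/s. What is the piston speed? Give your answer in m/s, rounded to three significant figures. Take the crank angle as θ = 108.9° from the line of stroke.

6.51

ω = 169.5 rad/s
For an in-line slider-crank, x = r cosθ + √(L² − r² sin²θ), so v = −rω sinθ·[1 + r cosθ/√(L² − r² sin²θ)].
With r = 0.0453 m, L = 0.147 m, θ = 108.9°: √(L² − r² sin²θ) = 0.14061 m.
v = −0.0453·169.5·0.94609·[1 + 0.0453·-0.32392/0.14061] = -6.5079 m/s.
|v| = 6.5079 m/s.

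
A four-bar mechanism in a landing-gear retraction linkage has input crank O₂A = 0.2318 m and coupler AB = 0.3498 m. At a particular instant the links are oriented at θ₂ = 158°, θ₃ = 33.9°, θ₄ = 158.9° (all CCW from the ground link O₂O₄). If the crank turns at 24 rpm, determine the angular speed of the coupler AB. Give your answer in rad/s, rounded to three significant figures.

0.0319

ω₂ = 2.513 rad/s (from 24 rpm).
Differentiating the loop-closure r₂e^{iθ₂}+r₃e^{iθ₃}=r₁+r₄e^{iθ₄} gives r₂ω₂e^{iθ₂}+r₃ω₃e^{iθ₃}=r₄ω₄e^{iθ₄}.
Eliminating the other unknown: ω₃ = r₂ω₂ sin(θ₄−θ₂) / [r₃ sin(θ₃−θ₄)].
Numerator sine = +0.01571; denominator sine = -0.81915.
Result = 0.2318·2.513·(+0.01571) / (0.3498·(-0.81915)) = -0.031935 rad/s; magnitude 0.031935 rad/s.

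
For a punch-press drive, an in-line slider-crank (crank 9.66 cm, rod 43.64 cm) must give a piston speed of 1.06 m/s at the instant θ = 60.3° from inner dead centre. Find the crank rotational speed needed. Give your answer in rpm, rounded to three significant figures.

109

For an in-line slider-crank, |v_piston| = rω|sinθ|·[1 + r cosθ/√(L² − r² sin²θ)].
With r = 0.0966 m, L = 0.4364 m, θ = 60.3°: the bracketed kinematic factor |dx/dθ| = 0.093287 m.
ω = v/|dx/dθ| = 1.06/0.093287 = 11.363 rad/s.
N = 60ω/(2π) = 108.51 rpm.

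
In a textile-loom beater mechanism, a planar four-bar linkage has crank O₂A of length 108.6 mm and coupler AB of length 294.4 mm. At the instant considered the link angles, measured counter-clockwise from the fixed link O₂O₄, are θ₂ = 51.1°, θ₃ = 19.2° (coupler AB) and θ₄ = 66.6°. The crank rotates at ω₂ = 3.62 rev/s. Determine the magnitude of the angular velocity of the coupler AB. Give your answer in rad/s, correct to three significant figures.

ω₂ = 22.75 rad/s (from 3.62 rev/s).
Differentiating the loop-closure r₂e^{iθ₂}+r₃e^{iθ₃}=r₁+r₄e^{iθ₄} gives r₂ω₂e^{iθ₂}+r₃ω₃e^{iθ₃}=r₄ω₄e^{iθ₄}.
Eliminating the other unknown: ω₃ = r₂ω₂ sin(θ₄−θ₂) / [r₃ sin(θ₃−θ₄)].
Numerator sine = +0.26724; denominator sine = -0.73610.
Result = 0.1086·22.75·(+0.26724) / (0.2944·(-0.73610)) = -3.0461 rad/s; magnitude 3.0461 rad/s.

3.05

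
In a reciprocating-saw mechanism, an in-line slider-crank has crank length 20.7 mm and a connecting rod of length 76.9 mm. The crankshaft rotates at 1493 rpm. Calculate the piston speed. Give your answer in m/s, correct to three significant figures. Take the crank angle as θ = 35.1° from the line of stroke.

ω = 2π·1493/60 = 156.3 rad/s
For an in-line slider-crank, x = r cosθ + √(L² − r² sin²θ), so v = −rω sinθ·[1 + r cosθ/√(L² − r² sin²θ)].
With r = 0.0207 m, L = 0.0769 m, θ = 35.1°: √(L² − r² sin²θ) = 0.075973 m.
v = −0.0207·156.3·0.57501·[1 + 0.0207·0.81815/0.075973] = -2.2758 m/s.
|v| = 2.2758 m/s.

2.28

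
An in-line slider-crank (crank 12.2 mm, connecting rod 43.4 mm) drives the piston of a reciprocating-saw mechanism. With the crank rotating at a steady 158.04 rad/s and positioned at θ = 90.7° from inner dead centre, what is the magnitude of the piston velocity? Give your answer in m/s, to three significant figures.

1.92

ω = 158 rad/s
For an in-line slider-crank, x = r cosθ + √(L² − r² sin²θ), so v = −rω sinθ·[1 + r cosθ/√(L² − r² sin²θ)].
With r = 0.0122 m, L = 0.0434 m, θ = 90.7°: √(L² − r² sin²θ) = 0.04165 m.
v = −0.0122·158·0.99993·[1 + 0.0122·-0.01222/0.04165] = -1.921 m/s.
|v| = 1.921 m/s.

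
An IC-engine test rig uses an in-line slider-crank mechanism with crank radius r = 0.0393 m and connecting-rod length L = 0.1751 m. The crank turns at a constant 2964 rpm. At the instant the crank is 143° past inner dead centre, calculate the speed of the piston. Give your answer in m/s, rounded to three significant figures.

6.01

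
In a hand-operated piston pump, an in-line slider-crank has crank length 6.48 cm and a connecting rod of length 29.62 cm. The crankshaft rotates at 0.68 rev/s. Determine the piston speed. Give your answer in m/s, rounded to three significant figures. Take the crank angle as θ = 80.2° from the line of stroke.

0.283

ω = 2π·0.68 = 4.273 rad/s
For an in-line slider-crank, x = r cosθ + √(L² − r² sin²θ), so v = −rω sinθ·[1 + r cosθ/√(L² − r² sin²θ)].
With r = 0.0648 m, L = 0.2962 m, θ = 80.2°: √(L² − r² sin²θ) = 0.28924 m.
v = −0.0648·4.273·0.98541·[1 + 0.0648·0.17021/0.28924] = -0.28323 m/s.
|v| = 0.28323 m/s.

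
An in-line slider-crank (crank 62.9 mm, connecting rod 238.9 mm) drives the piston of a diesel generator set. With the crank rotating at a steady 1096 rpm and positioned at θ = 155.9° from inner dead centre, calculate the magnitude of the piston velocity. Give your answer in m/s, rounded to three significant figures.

ω = 2π·1096/60 = 114.8 rad/s
For an in-line slider-crank, x = r cosθ + √(L² − r² sin²θ), so v = −rω sinθ·[1 + r cosθ/√(L² − r² sin²θ)].
With r = 0.0629 m, L = 0.2389 m, θ = 155.9°: √(L² − r² sin²θ) = 0.23752 m.
v = −0.0629·114.8·0.40833·[1 + 0.0629·-0.91283/0.23752] = -2.2352 m/s.
|v| = 2.2352 m/s.

2.24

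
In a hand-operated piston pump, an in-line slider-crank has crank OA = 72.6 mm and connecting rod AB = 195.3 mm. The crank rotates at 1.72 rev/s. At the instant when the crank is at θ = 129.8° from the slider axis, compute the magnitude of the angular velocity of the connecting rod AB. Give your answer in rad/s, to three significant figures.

ω = 10.81 rad/s (converted from 1.72 rev/s).
The rod makes angle φ with the slider axis where L sinφ = r sinθ; differentiating, L cosφ·φ̇ = r ω cosθ.
L cosφ = √(L² − r² sin²θ) = 0.18717 m.
|ω_rod| = r ω |cosθ| / √(L² − r² sin²θ) = 0.0726·10.81·0.64011/0.18717 = 2.6833 rad/s.

2.68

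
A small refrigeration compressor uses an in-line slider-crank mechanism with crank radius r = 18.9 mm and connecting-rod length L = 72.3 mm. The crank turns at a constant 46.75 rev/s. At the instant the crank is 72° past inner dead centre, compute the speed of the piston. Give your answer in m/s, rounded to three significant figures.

5.72

ω = 2π·46.8 = 293.7 rad/s
For an in-line slider-crank, x = r cosθ + √(L² − r² sin²θ), so v = −rω sinθ·[1 + r cosθ/√(L² − r² sin²θ)].
With r = 0.0189 m, L = 0.0723 m, θ = 72°: √(L² − r² sin²θ) = 0.07003 m.
v = −0.0189·293.7·0.95106·[1 + 0.0189·0.30902/0.07003] = -5.7203 m/s.
|v| = 5.7203 m/s.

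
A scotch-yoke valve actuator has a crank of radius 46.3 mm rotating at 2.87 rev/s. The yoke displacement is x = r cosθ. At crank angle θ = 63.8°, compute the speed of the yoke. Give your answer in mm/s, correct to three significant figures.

749

ω = 18.03 rad/s (from 2.87 rev/s).
x = r cosθ ⇒ ẋ = −rω sinθ.
|v| = rω|sinθ| = 0.0463·18.03·|sin 63.8°| = 0.74914 m/s = 749.14 mm/s.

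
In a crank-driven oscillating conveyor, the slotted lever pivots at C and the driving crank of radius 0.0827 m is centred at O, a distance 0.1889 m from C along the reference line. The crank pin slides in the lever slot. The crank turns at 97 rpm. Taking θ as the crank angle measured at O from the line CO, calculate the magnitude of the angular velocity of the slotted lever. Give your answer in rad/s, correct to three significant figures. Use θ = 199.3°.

6.16

ω = 10.16 rad/s (from 97 rpm).
Crank pin A relative to C: A = (d + r cosθ, r sinθ); lever angle φ = atan2(r sinθ, d + r cosθ).
Differentiating tanφ: φ̇ = rω(d cosθ + r)/(d² + r² + 2dr cosθ).
d² + r² + 2dr cosθ = |CA|² = 0.0130343 m²;  d cosθ + r = -0.095584 m.
|ω_lever| = |0.0827·10.16·-0.095584| / 0.0130343 = 6.1603 rad/s.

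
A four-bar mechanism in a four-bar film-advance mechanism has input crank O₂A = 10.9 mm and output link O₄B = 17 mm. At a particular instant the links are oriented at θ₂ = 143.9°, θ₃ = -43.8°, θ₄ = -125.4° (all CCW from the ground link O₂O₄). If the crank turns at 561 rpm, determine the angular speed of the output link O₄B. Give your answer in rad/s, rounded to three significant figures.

5.10

ω₂ = 58.75 rad/s (from 561 rpm).
Differentiating the loop-closure r₂e^{iθ₂}+r₃e^{iθ₃}=r₁+r₄e^{iθ₄} gives r₂ω₂e^{iθ₂}+r₃ω₃e^{iθ₃}=r₄ω₄e^{iθ₄}.
Eliminating the other unknown: ω₄ = r₂ω₂ sin(θ₂−θ₃) / [r₄ sin(θ₄−θ₃)].
Numerator sine = -0.13399; denominator sine = -0.98927.
Result = 0.0109·58.75·(-0.13399) / (0.017·(-0.98927)) = +5.1017 rad/s; magnitude 5.1017 rad/s.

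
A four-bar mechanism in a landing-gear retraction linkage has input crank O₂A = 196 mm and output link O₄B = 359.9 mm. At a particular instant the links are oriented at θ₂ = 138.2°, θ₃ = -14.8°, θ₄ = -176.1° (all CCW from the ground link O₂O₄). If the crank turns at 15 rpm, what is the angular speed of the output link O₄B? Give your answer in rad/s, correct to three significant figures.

ω₂ = 1.571 rad/s (from 15 rpm).
Differentiating the loop-closure r₂e^{iθ₂}+r₃e^{iθ₃}=r₁+r₄e^{iθ₄} gives r₂ω₂e^{iθ₂}+r₃ω₃e^{iθ₃}=r₄ω₄e^{iθ₄}.
Eliminating the other unknown: ω₄ = r₂ω₂ sin(θ₂−θ₃) / [r₄ sin(θ₄−θ₃)].
Numerator sine = +0.45399; denominator sine = -0.32061.
Result = 0.196·1.571·(+0.45399) / (0.3599·(-0.32061)) = -1.2113 rad/s; magnitude 1.2113 rad/s.

1.21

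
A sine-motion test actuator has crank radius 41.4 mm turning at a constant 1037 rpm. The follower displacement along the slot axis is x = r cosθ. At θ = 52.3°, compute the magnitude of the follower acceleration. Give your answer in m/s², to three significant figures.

299

ω = 108.6 rad/s (from 1037 rpm).
x = r cosθ ⇒ ẍ = −rω² cosθ (ω constant).
|a| = rω²|cosθ| = 0.0414·(108.6)²·|cos 52.3°| = 298.56 m/s².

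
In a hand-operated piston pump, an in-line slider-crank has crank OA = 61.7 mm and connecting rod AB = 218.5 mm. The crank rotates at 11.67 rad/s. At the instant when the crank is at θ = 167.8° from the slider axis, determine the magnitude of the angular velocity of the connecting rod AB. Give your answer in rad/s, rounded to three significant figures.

3.23

ω = 11.67 rad/s
The rod makes angle φ with the slider axis where L sinφ = r sinθ; differentiating, L cosφ·φ̇ = r ω cosθ.
L cosφ = √(L² − r² sin²θ) = 0.21811 m.
|ω_rod| = r ω |cosθ| / √(L² − r² sin²θ) = 0.0617·11.67·0.97742/0.21811 = 3.2267 rad/s.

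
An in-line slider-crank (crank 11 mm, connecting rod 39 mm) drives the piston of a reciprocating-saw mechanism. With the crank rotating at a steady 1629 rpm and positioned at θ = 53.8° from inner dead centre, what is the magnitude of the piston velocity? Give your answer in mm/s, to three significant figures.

ω = 2π·1629/60 = 170.6 rad/s
For an in-line slider-crank, x = r cosθ + √(L² − r² sin²θ), so v = −rω sinθ·[1 + r cosθ/√(L² − r² sin²θ)].
With r = 0.011 m, L = 0.039 m, θ = 53.8°: √(L² − r² sin²θ) = 0.037976 m.
v = −0.011·170.6·0.80696·[1 + 0.011·0.59061/0.037976] = -1.7733 m/s.
|v| = 1.7733 m/s = 1773.3 mm/s.

1770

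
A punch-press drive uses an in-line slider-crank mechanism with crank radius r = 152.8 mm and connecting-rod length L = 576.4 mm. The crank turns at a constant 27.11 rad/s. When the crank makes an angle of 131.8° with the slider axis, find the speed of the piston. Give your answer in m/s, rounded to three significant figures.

2.53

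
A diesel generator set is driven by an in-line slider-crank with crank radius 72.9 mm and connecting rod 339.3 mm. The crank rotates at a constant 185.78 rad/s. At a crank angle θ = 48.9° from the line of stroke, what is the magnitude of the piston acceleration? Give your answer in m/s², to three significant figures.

1590

ω = 185.8 rad/s
x(θ) = r cosθ + √(L² − r² sin²θ); with ω constant, a = ω²·d²x/dθ².
d²x/dθ² = −r cosθ − r²(cos2θ)/√u − r⁴ sin²2θ/(4u^{3/2}),  u = L² − r² sin²θ = 0.112107 m².
Substituting r = 0.0729 m, L = 0.3393 m, θ = 48.9°: d²x/dθ² = -0.045953 m.
a = ω²·d²x/dθ² = (185.8)²·(-0.045953) = -1586 m/s²;  |a| = 1586 m/s².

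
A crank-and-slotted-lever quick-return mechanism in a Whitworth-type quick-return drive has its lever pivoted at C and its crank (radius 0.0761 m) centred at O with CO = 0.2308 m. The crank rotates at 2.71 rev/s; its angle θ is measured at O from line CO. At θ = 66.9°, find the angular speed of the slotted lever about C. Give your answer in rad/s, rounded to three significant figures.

2.96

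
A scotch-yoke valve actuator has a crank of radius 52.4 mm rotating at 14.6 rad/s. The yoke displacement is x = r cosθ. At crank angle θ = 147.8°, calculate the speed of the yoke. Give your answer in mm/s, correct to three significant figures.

408

ω = 14.6 rad/s
x = r cosθ ⇒ ẋ = −rω sinθ.
|v| = rω|sinθ| = 0.0524·14.6·|sin 147.8°| = 0.40767 m/s = 407.67 mm/s.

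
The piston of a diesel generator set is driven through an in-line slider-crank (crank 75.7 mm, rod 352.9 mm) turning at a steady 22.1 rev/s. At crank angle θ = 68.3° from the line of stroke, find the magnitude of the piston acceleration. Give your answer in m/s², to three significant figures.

ω = 2π·22.1 = 138.9 rad/s
x(θ) = r cosθ + √(L² − r² sin²θ); with ω constant, a = ω²·d²x/dθ².
d²x/dθ² = −r cosθ − r²(cos2θ)/√u − r⁴ sin²2θ/(4u^{3/2}),  u = L² − r² sin²θ = 0.119591 m².
Substituting r = 0.0757 m, L = 0.3529 m, θ = 68.3°: d²x/dθ² = -0.016044 m.
a = ω²·d²x/dθ² = (138.9)²·(-0.016044) = -309.35 m/s²;  |a| = 309.35 m/s².

309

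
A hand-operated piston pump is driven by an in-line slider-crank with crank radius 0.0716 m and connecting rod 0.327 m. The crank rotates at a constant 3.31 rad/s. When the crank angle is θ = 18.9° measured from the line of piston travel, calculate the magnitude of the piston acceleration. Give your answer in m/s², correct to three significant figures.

ω = 3.31 rad/s
x(θ) = r cosθ + √(L² − r² sin²θ); with ω constant, a = ω²·d²x/dθ².
d²x/dθ² = −r cosθ − r²(cos2θ)/√u − r⁴ sin²2θ/(4u^{3/2}),  u = L² − r² sin²θ = 0.106391 m².
Substituting r = 0.0716 m, L = 0.327 m, θ = 18.9°: d²x/dθ² = -0.08023 m.
a = ω²·d²x/dθ² = (3.31)²·(-0.08023) = -0.87901 m/s²;  |a| = 0.87901 m/s².

0.879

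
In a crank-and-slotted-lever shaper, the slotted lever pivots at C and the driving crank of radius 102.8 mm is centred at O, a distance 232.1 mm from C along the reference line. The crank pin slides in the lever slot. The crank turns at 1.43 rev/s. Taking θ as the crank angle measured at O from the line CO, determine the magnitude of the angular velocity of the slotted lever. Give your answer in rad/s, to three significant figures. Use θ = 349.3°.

ω = 8.985 rad/s (from 1.43 rev/s).
Crank pin A relative to C: A = (d + r cosθ, r sinθ); lever angle φ = atan2(r sinθ, d + r cosθ).
Differentiating tanφ: φ̇ = rω(d cosθ + r)/(d² + r² + 2dr cosθ).
d² + r² + 2dr cosθ = |CA|² = 0.111328 m²;  d cosθ + r = +0.33086 m.
|ω_lever| = |0.1028·8.985·+0.33086| / 0.111328 = 2.7451 rad/s.

2.75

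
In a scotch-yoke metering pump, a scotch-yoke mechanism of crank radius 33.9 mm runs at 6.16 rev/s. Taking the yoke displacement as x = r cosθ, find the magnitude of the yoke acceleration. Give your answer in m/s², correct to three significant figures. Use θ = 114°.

20.7

ω = 38.7 rad/s (from 6.16 rev/s).
x = r cosθ ⇒ ẍ = −rω² cosθ (ω constant).
|a| = rω²|cosθ| = 0.0339·(38.7)²·|cos 114°| = 20.655 m/s².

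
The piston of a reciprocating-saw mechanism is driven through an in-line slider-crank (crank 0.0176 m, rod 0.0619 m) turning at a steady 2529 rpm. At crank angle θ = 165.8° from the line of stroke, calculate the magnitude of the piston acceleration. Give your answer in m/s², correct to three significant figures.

886

ω = 2π·2529/60 = 264.8 rad/s
x(θ) = r cosθ + √(L² − r² sin²θ); with ω constant, a = ω²·d²x/dθ².
d²x/dθ² = −r cosθ − r²(cos2θ)/√u − r⁴ sin²2θ/(4u^{3/2}),  u = L² − r² sin²θ = 0.00381297 m².
Substituting r = 0.0176 m, L = 0.0619 m, θ = 165.8°: d²x/dθ² = +0.012627 m.
a = ω²·d²x/dθ² = (264.8)²·(+0.012627) = +885.6 m/s²;  |a| = 885.6 m/s².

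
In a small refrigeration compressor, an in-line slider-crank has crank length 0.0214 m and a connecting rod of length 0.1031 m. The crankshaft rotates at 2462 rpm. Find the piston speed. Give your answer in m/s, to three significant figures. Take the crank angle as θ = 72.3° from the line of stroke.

5.59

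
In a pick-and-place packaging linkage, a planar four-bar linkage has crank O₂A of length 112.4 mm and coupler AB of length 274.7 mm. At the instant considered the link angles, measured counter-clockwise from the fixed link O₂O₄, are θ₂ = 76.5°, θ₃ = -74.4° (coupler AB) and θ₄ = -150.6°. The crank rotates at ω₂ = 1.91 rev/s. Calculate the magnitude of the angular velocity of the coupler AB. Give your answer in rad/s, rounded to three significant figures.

3.70

ω₂ = 12 rad/s (from 1.91 rev/s).
Differentiating the loop-closure r₂e^{iθ₂}+r₃e^{iθ₃}=r₁+r₄e^{iθ₄} gives r₂ω₂e^{iθ₂}+r₃ω₃e^{iθ₃}=r₄ω₄e^{iθ₄}.
Eliminating the other unknown: ω₃ = r₂ω₂ sin(θ₄−θ₂) / [r₃ sin(θ₃−θ₄)].
Numerator sine = +0.73254; denominator sine = +0.97113.
Result = 0.1124·12·(+0.73254) / (0.2747·(+0.97113)) = +3.704 rad/s; magnitude 3.704 rad/s.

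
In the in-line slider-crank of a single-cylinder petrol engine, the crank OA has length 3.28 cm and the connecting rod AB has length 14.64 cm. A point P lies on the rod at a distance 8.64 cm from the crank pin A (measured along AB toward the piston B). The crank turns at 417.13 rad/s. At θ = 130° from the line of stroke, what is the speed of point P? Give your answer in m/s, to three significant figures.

10.2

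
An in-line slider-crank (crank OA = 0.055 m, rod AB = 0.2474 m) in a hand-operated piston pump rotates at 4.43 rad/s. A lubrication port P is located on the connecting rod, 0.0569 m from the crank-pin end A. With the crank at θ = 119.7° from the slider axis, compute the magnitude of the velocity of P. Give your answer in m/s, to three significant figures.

ω = 4.43 rad/s.  Crank-pin speed |V_A| = rω = 0.24365 m/s, perpendicular to OA.
Rod angle: sinφ = −(r/L) sinθ ⇒ φ = -11.134°; ω_rod = −rω cosθ/√(L²−r²sin²θ) = +0.49731 rad/s.
V_P = V_A + ω_rod × AP, with AP = 0.0569 m along the rod.
Components: V_Px = −rω sinθ − a·ω_rod·sinφ = -0.20618 m/s;  V_Py = rω cosθ + a·ω_rod·cosφ = -0.092954 m/s.
|V_P| = √(V_Px² + V_Py²) = 0.22616 m/s.

0.226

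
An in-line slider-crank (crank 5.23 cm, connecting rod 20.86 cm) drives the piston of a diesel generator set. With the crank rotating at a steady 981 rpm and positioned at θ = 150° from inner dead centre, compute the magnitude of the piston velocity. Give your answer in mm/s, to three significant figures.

ω = 2π·981/60 = 102.7 rad/s
For an in-line slider-crank, x = r cosθ + √(L² − r² sin²θ), so v = −rω sinθ·[1 + r cosθ/√(L² − r² sin²θ)].
With r = 0.0523 m, L = 0.2086 m, θ = 150°: √(L² − r² sin²θ) = 0.20695 m.
v = −0.0523·102.7·0.50000·[1 + 0.0523·-0.86603/0.20695] = -2.0985 m/s.
|v| = 2.0985 m/s = 2098.5 mm/s.

2100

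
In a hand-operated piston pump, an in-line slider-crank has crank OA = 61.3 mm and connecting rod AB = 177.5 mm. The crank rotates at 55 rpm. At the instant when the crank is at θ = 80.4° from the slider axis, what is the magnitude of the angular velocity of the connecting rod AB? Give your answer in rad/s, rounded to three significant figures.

ω = 5.76 rad/s (converted from 55 rpm).
The rod makes angle φ with the slider axis where L sinφ = r sinθ; differentiating, L cosφ·φ̇ = r ω cosθ.
L cosφ = √(L² − r² sin²θ) = 0.16689 m.
|ω_rod| = r ω |cosθ| / √(L² − r² sin²θ) = 0.0613·5.76·0.16677/0.16689 = 0.3528 rad/s.

0.353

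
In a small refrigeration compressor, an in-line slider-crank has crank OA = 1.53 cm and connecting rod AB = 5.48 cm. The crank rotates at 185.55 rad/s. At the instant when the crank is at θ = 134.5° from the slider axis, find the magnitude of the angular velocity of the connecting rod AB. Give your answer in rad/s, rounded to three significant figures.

ω = 185.6 rad/s
The rod makes angle φ with the slider axis where L sinφ = r sinθ; differentiating, L cosφ·φ̇ = r ω cosθ.
L cosφ = √(L² − r² sin²θ) = 0.053702 m.
|ω_rod| = r ω |cosθ| / √(L² − r² sin²θ) = 0.0153·185.6·0.70091/0.053702 = 37.053 rad/s.

37.1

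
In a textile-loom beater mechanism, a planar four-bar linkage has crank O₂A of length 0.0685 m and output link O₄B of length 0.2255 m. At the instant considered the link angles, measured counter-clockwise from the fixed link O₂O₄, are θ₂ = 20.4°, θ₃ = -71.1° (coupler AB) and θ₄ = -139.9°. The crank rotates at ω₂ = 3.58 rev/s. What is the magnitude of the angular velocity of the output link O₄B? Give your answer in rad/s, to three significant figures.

7.33

ω₂ = 22.49 rad/s (from 3.58 rev/s).
Differentiating the loop-closure r₂e^{iθ₂}+r₃e^{iθ₃}=r₁+r₄e^{iθ₄} gives r₂ω₂e^{iθ₂}+r₃ω₃e^{iθ₃}=r₄ω₄e^{iθ₄}.
Eliminating the other unknown: ω₄ = r₂ω₂ sin(θ₂−θ₃) / [r₄ sin(θ₄−θ₃)].
Numerator sine = +0.99966; denominator sine = -0.93232.
Result = 0.0685·22.49·(+0.99966) / (0.2255·(-0.93232)) = -7.3264 rad/s; magnitude 7.3264 rad/s.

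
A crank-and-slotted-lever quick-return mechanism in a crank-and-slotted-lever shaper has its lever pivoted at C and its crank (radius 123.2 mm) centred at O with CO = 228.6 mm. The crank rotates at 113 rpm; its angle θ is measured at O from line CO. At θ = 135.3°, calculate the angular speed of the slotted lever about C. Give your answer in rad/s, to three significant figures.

2.09

ω = 11.83 rad/s (from 113 rpm).
Crank pin A relative to C: A = (d + r cosθ, r sinθ); lever angle φ = atan2(r sinθ, d + r cosθ).
Differentiating tanφ: φ̇ = rω(d cosθ + r)/(d² + r² + 2dr cosθ).
d² + r² + 2dr cosθ = |CA|² = 0.027399 m²;  d cosθ + r = -0.039289 m.
|ω_lever| = |0.1232·11.83·-0.039289| / 0.027399 = 2.0905 rad/s.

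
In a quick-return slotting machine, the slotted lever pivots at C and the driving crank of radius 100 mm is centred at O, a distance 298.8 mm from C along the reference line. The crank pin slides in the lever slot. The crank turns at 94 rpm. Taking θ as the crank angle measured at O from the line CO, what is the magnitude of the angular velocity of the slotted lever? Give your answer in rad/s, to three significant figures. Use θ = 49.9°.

2.09

ω = 9.844 rad/s (from 94 rpm).
Crank pin A relative to C: A = (d + r cosθ, r sinθ); lever angle φ = atan2(r sinθ, d + r cosθ).
Differentiating tanφ: φ̇ = rω(d cosθ + r)/(d² + r² + 2dr cosθ).
d² + r² + 2dr cosθ = |CA|² = 0.137774 m²;  d cosθ + r = +0.29246 m.
|ω_lever| = |0.1·9.844·+0.29246| / 0.137774 = 2.0896 rad/s.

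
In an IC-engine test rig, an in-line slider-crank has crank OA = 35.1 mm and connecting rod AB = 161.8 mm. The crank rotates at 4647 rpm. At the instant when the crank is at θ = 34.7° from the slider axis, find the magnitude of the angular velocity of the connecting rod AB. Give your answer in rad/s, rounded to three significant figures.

ω = 486.6 rad/s (converted from 4647 rpm).
The rod makes angle φ with the slider axis where L sinφ = r sinθ; differentiating, L cosφ·φ̇ = r ω cosθ.
L cosφ = √(L² − r² sin²θ) = 0.16056 m.
|ω_rod| = r ω |cosθ| / √(L² − r² sin²θ) = 0.0351·486.6·0.82214/0.16056 = 87.461 rad/s.

87.5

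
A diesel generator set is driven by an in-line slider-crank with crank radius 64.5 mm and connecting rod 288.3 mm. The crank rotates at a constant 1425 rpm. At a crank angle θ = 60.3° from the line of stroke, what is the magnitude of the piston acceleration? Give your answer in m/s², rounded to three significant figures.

548

ω = 2π·1425/60 = 149.2 rad/s
x(θ) = r cosθ + √(L² − r² sin²θ); with ω constant, a = ω²·d²x/dθ².
d²x/dθ² = −r cosθ − r²(cos2θ)/√u − r⁴ sin²2θ/(4u^{3/2}),  u = L² − r² sin²θ = 0.0799779 m².
Substituting r = 0.0645 m, L = 0.2883 m, θ = 60.3°: d²x/dθ² = -0.02461 m.
a = ω²·d²x/dθ² = (149.2)²·(-0.02461) = -548.03 m/s²;  |a| = 548.03 m/s².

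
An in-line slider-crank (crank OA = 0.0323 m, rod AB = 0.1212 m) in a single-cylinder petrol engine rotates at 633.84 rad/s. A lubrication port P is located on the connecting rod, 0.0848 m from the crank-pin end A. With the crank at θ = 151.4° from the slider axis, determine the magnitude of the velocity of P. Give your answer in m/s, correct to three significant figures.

ω = 633.8 rad/s.  Crank-pin speed |V_A| = rω = 20.473 m/s, perpendicular to OA.
Rod angle: sinφ = −(r/L) sinθ ⇒ φ = -7.329°; ω_rod = −rω cosθ/√(L²−r²sin²θ) = +149.53 rad/s.
V_P = V_A + ω_rod × AP, with AP = 0.0848 m along the rod.
Components: V_Px = −rω sinθ − a·ω_rod·sinφ = -8.1826 m/s;  V_Py = rω cosθ + a·ω_rod·cosφ = -5.3984 m/s.
|V_P| = √(V_Px² + V_Py²) = 9.803 m/s.

9.80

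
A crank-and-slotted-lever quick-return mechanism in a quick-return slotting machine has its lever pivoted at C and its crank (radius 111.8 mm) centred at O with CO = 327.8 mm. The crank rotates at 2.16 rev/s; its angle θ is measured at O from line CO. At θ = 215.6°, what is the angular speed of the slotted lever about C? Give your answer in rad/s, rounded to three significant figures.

3.89

ω = 13.57 rad/s (from 2.16 rev/s).
Crank pin A relative to C: A = (d + r cosθ, r sinθ); lever angle φ = atan2(r sinθ, d + r cosθ).
Differentiating tanφ: φ̇ = rω(d cosθ + r)/(d² + r² + 2dr cosθ).
d² + r² + 2dr cosθ = |CA|² = 0.060355 m²;  d cosθ + r = -0.15473 m.
|ω_lever| = |0.1118·13.57·-0.15473| / 0.060355 = 3.89 rad/s.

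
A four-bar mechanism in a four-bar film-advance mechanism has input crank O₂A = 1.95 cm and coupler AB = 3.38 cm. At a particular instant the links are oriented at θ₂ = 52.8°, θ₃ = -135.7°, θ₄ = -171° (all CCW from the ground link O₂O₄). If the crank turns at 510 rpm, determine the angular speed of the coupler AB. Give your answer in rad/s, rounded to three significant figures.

36.9

ω₂ = 53.41 rad/s (from 510 rpm).
Differentiating the loop-closure r₂e^{iθ₂}+r₃e^{iθ₃}=r₁+r₄e^{iθ₄} gives r₂ω₂e^{iθ₂}+r₃ω₃e^{iθ₃}=r₄ω₄e^{iθ₄}.
Eliminating the other unknown: ω₃ = r₂ω₂ sin(θ₄−θ₂) / [r₃ sin(θ₃−θ₄)].
Numerator sine = +0.69214; denominator sine = +0.57786.
Result = 0.0195·53.41·(+0.69214) / (0.0338·(+0.57786)) = +36.906 rad/s; magnitude 36.906 rad/s.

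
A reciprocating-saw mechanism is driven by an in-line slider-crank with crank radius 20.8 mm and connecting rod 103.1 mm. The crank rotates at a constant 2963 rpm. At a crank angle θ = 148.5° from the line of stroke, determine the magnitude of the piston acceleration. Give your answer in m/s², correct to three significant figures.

1520

ω = 2π·2963/60 = 310.3 rad/s
x(θ) = r cosθ + √(L² − r² sin²θ); with ω constant, a = ω²·d²x/dθ².
d²x/dθ² = −r cosθ − r²(cos2θ)/√u − r⁴ sin²2θ/(4u^{3/2}),  u = L² − r² sin²θ = 0.0105115 m².
Substituting r = 0.0208 m, L = 0.1031 m, θ = 148.5°: d²x/dθ² = +0.015785 m.
a = ω²·d²x/dθ² = (310.3)²·(+0.015785) = +1519.7 m/s²;  |a| = 1519.7 m/s².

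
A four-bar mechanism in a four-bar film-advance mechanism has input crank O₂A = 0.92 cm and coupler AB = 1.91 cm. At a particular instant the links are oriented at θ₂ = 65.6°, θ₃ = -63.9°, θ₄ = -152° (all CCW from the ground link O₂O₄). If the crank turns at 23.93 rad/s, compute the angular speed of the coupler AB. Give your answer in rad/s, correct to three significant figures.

7.04

ω₂ = 23.93 rad/s
Differentiating the loop-closure r₂e^{iθ₂}+r₃e^{iθ₃}=r₁+r₄e^{iθ₄} gives r₂ω₂e^{iθ₂}+r₃ω₃e^{iθ₃}=r₄ω₄e^{iθ₄}.
Eliminating the other unknown: ω₃ = r₂ω₂ sin(θ₄−θ₂) / [r₃ sin(θ₃−θ₄)].
Numerator sine = +0.61015; denominator sine = +0.99945.
Result = 0.0092·23.93·(+0.61015) / (0.0191·(+0.99945)) = +7.0367 rad/s; magnitude 7.0367 rad/s.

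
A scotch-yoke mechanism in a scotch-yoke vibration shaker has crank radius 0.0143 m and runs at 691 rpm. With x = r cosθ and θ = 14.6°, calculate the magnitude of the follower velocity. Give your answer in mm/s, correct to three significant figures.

261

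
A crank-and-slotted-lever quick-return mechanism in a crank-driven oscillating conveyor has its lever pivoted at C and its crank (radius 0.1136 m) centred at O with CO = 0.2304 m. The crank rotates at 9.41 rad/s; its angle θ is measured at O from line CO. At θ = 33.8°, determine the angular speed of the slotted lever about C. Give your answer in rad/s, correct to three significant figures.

ω = 9.41 rad/s
Crank pin A relative to C: A = (d + r cosθ, r sinθ); lever angle φ = atan2(r sinθ, d + r cosθ).
Differentiating tanφ: φ̇ = rω(d cosθ + r)/(d² + r² + 2dr cosθ).
d² + r² + 2dr cosθ = |CA|² = 0.109489 m²;  d cosθ + r = +0.30506 m.
|ω_lever| = |0.1136·9.41·+0.30506| / 0.109489 = 2.9784 rad/s.

2.98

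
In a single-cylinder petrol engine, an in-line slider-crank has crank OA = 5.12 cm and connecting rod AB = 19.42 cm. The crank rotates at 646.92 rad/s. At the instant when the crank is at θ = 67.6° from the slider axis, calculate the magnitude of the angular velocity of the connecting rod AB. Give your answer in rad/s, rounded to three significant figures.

67.0

ω = 646.9 rad/s
The rod makes angle φ with the slider axis where L sinφ = r sinθ; differentiating, L cosφ·φ̇ = r ω cosθ.
L cosφ = √(L² − r² sin²θ) = 0.18834 m.
|ω_rod| = r ω |cosθ| / √(L² − r² sin²θ) = 0.0512·646.9·0.38107/0.18834 = 67.016 rad/s.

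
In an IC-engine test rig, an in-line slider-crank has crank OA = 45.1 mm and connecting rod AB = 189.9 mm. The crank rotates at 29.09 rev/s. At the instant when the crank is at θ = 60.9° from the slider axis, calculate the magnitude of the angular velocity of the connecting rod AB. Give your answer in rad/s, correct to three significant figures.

ω = 182.8 rad/s (converted from 29.09 rev/s).
The rod makes angle φ with the slider axis where L sinφ = r sinθ; differentiating, L cosφ·φ̇ = r ω cosθ.
L cosφ = √(L² − r² sin²θ) = 0.18577 m.
|ω_rod| = r ω |cosθ| / √(L² − r² sin²θ) = 0.0451·182.8·0.48634/0.18577 = 21.581 rad/s.

21.6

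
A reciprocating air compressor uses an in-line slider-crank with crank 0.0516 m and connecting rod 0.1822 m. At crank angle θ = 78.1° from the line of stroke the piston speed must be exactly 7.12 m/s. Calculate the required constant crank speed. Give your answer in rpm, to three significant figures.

1270

For an in-line slider-crank, |v_piston| = rω|sinθ|·[1 + r cosθ/√(L² − r² sin²θ)].
With r = 0.0516 m, L = 0.1822 m, θ = 78.1°: the bracketed kinematic factor |dx/dθ| = 0.05356 m.
ω = v/|dx/dθ| = 7.12/0.05356 = 132.94 rad/s.
N = 60ω/(2π) = 1269.4 rpm.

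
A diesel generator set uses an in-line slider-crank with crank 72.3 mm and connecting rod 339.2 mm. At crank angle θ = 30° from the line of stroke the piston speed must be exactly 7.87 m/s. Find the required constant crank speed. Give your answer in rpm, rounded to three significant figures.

1750

For an in-line slider-crank, |v_piston| = rω|sinθ|·[1 + r cosθ/√(L² − r² sin²θ)].
With r = 0.0723 m, L = 0.3392 m, θ = 30°: the bracketed kinematic factor |dx/dθ| = 0.042861 m.
ω = v/|dx/dθ| = 7.87/0.042861 = 183.62 rad/s.
N = 60ω/(2π) = 1753.4 rpm.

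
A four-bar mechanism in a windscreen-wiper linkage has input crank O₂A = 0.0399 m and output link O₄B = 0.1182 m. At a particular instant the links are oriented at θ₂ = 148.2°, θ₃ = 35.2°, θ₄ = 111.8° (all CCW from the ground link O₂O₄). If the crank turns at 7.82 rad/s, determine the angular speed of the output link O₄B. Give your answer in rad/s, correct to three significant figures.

2.50

ω₂ = 7.82 rad/s
Differentiating the loop-closure r₂e^{iθ₂}+r₃e^{iθ₃}=r₁+r₄e^{iθ₄} gives r₂ω₂e^{iθ₂}+r₃ω₃e^{iθ₃}=r₄ω₄e^{iθ₄}.
Eliminating the other unknown: ω₄ = r₂ω₂ sin(θ₂−θ₃) / [r₄ sin(θ₄−θ₃)].
Numerator sine = +0.92050; denominator sine = +0.97278.
Result = 0.0399·7.82·(+0.92050) / (0.1182·(+0.97278)) = +2.4979 rad/s; magnitude 2.4979 rad/s.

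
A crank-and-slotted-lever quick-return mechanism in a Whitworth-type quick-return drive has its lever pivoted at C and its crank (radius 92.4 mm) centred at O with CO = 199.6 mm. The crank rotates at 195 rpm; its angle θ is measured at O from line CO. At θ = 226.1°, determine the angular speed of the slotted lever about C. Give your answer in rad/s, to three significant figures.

3.81

ω = 20.42 rad/s (from 195 rpm).
Crank pin A relative to C: A = (d + r cosθ, r sinθ); lever angle φ = atan2(r sinθ, d + r cosθ).
Differentiating tanφ: φ̇ = rω(d cosθ + r)/(d² + r² + 2dr cosθ).
d² + r² + 2dr cosθ = |CA|² = 0.022801 m²;  d cosθ + r = -0.046003 m.
|ω_lever| = |0.0924·20.42·-0.046003| / 0.022801 = 3.8069 rad/s.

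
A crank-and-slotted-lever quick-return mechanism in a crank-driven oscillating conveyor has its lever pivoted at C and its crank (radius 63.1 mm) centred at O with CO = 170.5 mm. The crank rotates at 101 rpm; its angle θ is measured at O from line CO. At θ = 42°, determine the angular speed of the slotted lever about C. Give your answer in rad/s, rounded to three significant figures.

ω = 10.58 rad/s (from 101 rpm).
Crank pin A relative to C: A = (d + r cosθ, r sinθ); lever angle φ = atan2(r sinθ, d + r cosθ).
Differentiating tanφ: φ̇ = rω(d cosθ + r)/(d² + r² + 2dr cosθ).
d² + r² + 2dr cosθ = |CA|² = 0.0490422 m²;  d cosθ + r = +0.18981 m.
|ω_lever| = |0.0631·10.58·+0.18981| / 0.0490422 = 2.583 rad/s.

2.58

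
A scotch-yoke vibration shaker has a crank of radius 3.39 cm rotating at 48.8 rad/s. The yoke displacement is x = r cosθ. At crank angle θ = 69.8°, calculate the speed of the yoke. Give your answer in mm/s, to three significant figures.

1550

ω = 48.8 rad/s
x = r cosθ ⇒ ẋ = −rω sinθ.
|v| = rω|sinθ| = 0.0339·48.8·|sin 69.8°| = 1.5526 m/s = 1552.6 mm/s.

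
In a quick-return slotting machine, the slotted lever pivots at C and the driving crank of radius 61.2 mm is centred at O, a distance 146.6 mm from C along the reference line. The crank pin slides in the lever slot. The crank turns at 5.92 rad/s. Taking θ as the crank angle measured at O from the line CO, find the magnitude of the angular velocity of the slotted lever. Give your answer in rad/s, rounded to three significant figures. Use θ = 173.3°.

ω = 5.92 rad/s
Crank pin A relative to C: A = (d + r cosθ, r sinθ); lever angle φ = atan2(r sinθ, d + r cosθ).
Differentiating tanφ: φ̇ = rω(d cosθ + r)/(d² + r² + 2dr cosθ).
d² + r² + 2dr cosθ = |CA|² = 0.0074157 m²;  d cosθ + r = -0.084399 m.
|ω_lever| = |0.0612·5.92·-0.084399| / 0.0074157 = 4.1234 rad/s.

4.12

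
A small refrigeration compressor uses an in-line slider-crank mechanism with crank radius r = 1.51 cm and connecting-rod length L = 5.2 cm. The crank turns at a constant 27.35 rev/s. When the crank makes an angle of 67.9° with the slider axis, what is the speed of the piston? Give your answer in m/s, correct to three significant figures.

2.68

ω = 2π·27.4 = 171.8 rad/s
For an in-line slider-crank, x = r cosθ + √(L² − r² sin²θ), so v = −rω sinθ·[1 + r cosθ/√(L² − r² sin²θ)].
With r = 0.0151 m, L = 0.052 m, θ = 67.9°: √(L² − r² sin²θ) = 0.050083 m.
v = −0.0151·171.8·0.92653·[1 + 0.0151·0.37622/0.050083] = -2.6769 m/s.
|v| = 2.6769 m/s.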